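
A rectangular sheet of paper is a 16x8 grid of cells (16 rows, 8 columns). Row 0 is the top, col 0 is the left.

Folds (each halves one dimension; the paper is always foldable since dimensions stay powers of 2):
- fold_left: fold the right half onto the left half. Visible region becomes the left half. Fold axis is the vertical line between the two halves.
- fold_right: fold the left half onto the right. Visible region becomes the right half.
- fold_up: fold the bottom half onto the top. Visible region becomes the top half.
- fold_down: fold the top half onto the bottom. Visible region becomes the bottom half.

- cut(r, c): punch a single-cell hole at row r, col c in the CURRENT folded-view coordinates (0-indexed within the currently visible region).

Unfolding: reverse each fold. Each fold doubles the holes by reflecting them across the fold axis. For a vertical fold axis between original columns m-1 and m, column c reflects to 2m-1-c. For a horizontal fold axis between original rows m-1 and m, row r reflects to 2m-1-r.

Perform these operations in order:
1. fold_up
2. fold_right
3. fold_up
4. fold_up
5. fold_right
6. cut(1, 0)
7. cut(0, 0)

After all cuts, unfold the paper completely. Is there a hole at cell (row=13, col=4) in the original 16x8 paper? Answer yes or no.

Answer: no

Derivation:
Op 1 fold_up: fold axis h@8; visible region now rows[0,8) x cols[0,8) = 8x8
Op 2 fold_right: fold axis v@4; visible region now rows[0,8) x cols[4,8) = 8x4
Op 3 fold_up: fold axis h@4; visible region now rows[0,4) x cols[4,8) = 4x4
Op 4 fold_up: fold axis h@2; visible region now rows[0,2) x cols[4,8) = 2x4
Op 5 fold_right: fold axis v@6; visible region now rows[0,2) x cols[6,8) = 2x2
Op 6 cut(1, 0): punch at orig (1,6); cuts so far [(1, 6)]; region rows[0,2) x cols[6,8) = 2x2
Op 7 cut(0, 0): punch at orig (0,6); cuts so far [(0, 6), (1, 6)]; region rows[0,2) x cols[6,8) = 2x2
Unfold 1 (reflect across v@6): 4 holes -> [(0, 5), (0, 6), (1, 5), (1, 6)]
Unfold 2 (reflect across h@2): 8 holes -> [(0, 5), (0, 6), (1, 5), (1, 6), (2, 5), (2, 6), (3, 5), (3, 6)]
Unfold 3 (reflect across h@4): 16 holes -> [(0, 5), (0, 6), (1, 5), (1, 6), (2, 5), (2, 6), (3, 5), (3, 6), (4, 5), (4, 6), (5, 5), (5, 6), (6, 5), (6, 6), (7, 5), (7, 6)]
Unfold 4 (reflect across v@4): 32 holes -> [(0, 1), (0, 2), (0, 5), (0, 6), (1, 1), (1, 2), (1, 5), (1, 6), (2, 1), (2, 2), (2, 5), (2, 6), (3, 1), (3, 2), (3, 5), (3, 6), (4, 1), (4, 2), (4, 5), (4, 6), (5, 1), (5, 2), (5, 5), (5, 6), (6, 1), (6, 2), (6, 5), (6, 6), (7, 1), (7, 2), (7, 5), (7, 6)]
Unfold 5 (reflect across h@8): 64 holes -> [(0, 1), (0, 2), (0, 5), (0, 6), (1, 1), (1, 2), (1, 5), (1, 6), (2, 1), (2, 2), (2, 5), (2, 6), (3, 1), (3, 2), (3, 5), (3, 6), (4, 1), (4, 2), (4, 5), (4, 6), (5, 1), (5, 2), (5, 5), (5, 6), (6, 1), (6, 2), (6, 5), (6, 6), (7, 1), (7, 2), (7, 5), (7, 6), (8, 1), (8, 2), (8, 5), (8, 6), (9, 1), (9, 2), (9, 5), (9, 6), (10, 1), (10, 2), (10, 5), (10, 6), (11, 1), (11, 2), (11, 5), (11, 6), (12, 1), (12, 2), (12, 5), (12, 6), (13, 1), (13, 2), (13, 5), (13, 6), (14, 1), (14, 2), (14, 5), (14, 6), (15, 1), (15, 2), (15, 5), (15, 6)]
Holes: [(0, 1), (0, 2), (0, 5), (0, 6), (1, 1), (1, 2), (1, 5), (1, 6), (2, 1), (2, 2), (2, 5), (2, 6), (3, 1), (3, 2), (3, 5), (3, 6), (4, 1), (4, 2), (4, 5), (4, 6), (5, 1), (5, 2), (5, 5), (5, 6), (6, 1), (6, 2), (6, 5), (6, 6), (7, 1), (7, 2), (7, 5), (7, 6), (8, 1), (8, 2), (8, 5), (8, 6), (9, 1), (9, 2), (9, 5), (9, 6), (10, 1), (10, 2), (10, 5), (10, 6), (11, 1), (11, 2), (11, 5), (11, 6), (12, 1), (12, 2), (12, 5), (12, 6), (13, 1), (13, 2), (13, 5), (13, 6), (14, 1), (14, 2), (14, 5), (14, 6), (15, 1), (15, 2), (15, 5), (15, 6)]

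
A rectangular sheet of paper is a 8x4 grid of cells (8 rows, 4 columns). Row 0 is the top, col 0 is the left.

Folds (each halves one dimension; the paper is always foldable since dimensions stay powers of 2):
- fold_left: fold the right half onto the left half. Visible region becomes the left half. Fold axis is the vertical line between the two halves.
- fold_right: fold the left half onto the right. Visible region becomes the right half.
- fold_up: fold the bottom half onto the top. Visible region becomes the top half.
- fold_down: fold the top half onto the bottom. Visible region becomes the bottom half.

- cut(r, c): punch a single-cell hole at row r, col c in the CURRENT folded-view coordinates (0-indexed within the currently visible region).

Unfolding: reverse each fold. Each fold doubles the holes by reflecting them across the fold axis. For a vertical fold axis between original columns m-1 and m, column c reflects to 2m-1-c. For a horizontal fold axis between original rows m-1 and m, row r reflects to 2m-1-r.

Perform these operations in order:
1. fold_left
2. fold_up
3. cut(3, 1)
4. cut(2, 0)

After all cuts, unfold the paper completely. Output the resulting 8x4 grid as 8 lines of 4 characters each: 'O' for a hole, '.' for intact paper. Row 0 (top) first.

Answer: ....
....
O..O
.OO.
.OO.
O..O
....
....

Derivation:
Op 1 fold_left: fold axis v@2; visible region now rows[0,8) x cols[0,2) = 8x2
Op 2 fold_up: fold axis h@4; visible region now rows[0,4) x cols[0,2) = 4x2
Op 3 cut(3, 1): punch at orig (3,1); cuts so far [(3, 1)]; region rows[0,4) x cols[0,2) = 4x2
Op 4 cut(2, 0): punch at orig (2,0); cuts so far [(2, 0), (3, 1)]; region rows[0,4) x cols[0,2) = 4x2
Unfold 1 (reflect across h@4): 4 holes -> [(2, 0), (3, 1), (4, 1), (5, 0)]
Unfold 2 (reflect across v@2): 8 holes -> [(2, 0), (2, 3), (3, 1), (3, 2), (4, 1), (4, 2), (5, 0), (5, 3)]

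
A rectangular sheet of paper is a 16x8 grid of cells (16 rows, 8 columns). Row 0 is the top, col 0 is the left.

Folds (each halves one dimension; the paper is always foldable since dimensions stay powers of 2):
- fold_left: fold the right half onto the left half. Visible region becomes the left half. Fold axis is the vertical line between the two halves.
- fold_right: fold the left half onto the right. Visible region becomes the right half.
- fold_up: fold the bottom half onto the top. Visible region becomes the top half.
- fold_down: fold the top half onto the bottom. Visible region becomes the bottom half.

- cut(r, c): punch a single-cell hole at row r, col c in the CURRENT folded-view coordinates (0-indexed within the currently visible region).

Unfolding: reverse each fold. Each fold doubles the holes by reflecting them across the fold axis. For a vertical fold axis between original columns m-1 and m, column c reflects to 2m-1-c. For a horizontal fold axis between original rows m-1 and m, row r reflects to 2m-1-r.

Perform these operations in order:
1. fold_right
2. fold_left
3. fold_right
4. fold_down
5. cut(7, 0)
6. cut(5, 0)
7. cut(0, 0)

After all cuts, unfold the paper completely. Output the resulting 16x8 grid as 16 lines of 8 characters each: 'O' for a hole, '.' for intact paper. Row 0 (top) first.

Op 1 fold_right: fold axis v@4; visible region now rows[0,16) x cols[4,8) = 16x4
Op 2 fold_left: fold axis v@6; visible region now rows[0,16) x cols[4,6) = 16x2
Op 3 fold_right: fold axis v@5; visible region now rows[0,16) x cols[5,6) = 16x1
Op 4 fold_down: fold axis h@8; visible region now rows[8,16) x cols[5,6) = 8x1
Op 5 cut(7, 0): punch at orig (15,5); cuts so far [(15, 5)]; region rows[8,16) x cols[5,6) = 8x1
Op 6 cut(5, 0): punch at orig (13,5); cuts so far [(13, 5), (15, 5)]; region rows[8,16) x cols[5,6) = 8x1
Op 7 cut(0, 0): punch at orig (8,5); cuts so far [(8, 5), (13, 5), (15, 5)]; region rows[8,16) x cols[5,6) = 8x1
Unfold 1 (reflect across h@8): 6 holes -> [(0, 5), (2, 5), (7, 5), (8, 5), (13, 5), (15, 5)]
Unfold 2 (reflect across v@5): 12 holes -> [(0, 4), (0, 5), (2, 4), (2, 5), (7, 4), (7, 5), (8, 4), (8, 5), (13, 4), (13, 5), (15, 4), (15, 5)]
Unfold 3 (reflect across v@6): 24 holes -> [(0, 4), (0, 5), (0, 6), (0, 7), (2, 4), (2, 5), (2, 6), (2, 7), (7, 4), (7, 5), (7, 6), (7, 7), (8, 4), (8, 5), (8, 6), (8, 7), (13, 4), (13, 5), (13, 6), (13, 7), (15, 4), (15, 5), (15, 6), (15, 7)]
Unfold 4 (reflect across v@4): 48 holes -> [(0, 0), (0, 1), (0, 2), (0, 3), (0, 4), (0, 5), (0, 6), (0, 7), (2, 0), (2, 1), (2, 2), (2, 3), (2, 4), (2, 5), (2, 6), (2, 7), (7, 0), (7, 1), (7, 2), (7, 3), (7, 4), (7, 5), (7, 6), (7, 7), (8, 0), (8, 1), (8, 2), (8, 3), (8, 4), (8, 5), (8, 6), (8, 7), (13, 0), (13, 1), (13, 2), (13, 3), (13, 4), (13, 5), (13, 6), (13, 7), (15, 0), (15, 1), (15, 2), (15, 3), (15, 4), (15, 5), (15, 6), (15, 7)]

Answer: OOOOOOOO
........
OOOOOOOO
........
........
........
........
OOOOOOOO
OOOOOOOO
........
........
........
........
OOOOOOOO
........
OOOOOOOO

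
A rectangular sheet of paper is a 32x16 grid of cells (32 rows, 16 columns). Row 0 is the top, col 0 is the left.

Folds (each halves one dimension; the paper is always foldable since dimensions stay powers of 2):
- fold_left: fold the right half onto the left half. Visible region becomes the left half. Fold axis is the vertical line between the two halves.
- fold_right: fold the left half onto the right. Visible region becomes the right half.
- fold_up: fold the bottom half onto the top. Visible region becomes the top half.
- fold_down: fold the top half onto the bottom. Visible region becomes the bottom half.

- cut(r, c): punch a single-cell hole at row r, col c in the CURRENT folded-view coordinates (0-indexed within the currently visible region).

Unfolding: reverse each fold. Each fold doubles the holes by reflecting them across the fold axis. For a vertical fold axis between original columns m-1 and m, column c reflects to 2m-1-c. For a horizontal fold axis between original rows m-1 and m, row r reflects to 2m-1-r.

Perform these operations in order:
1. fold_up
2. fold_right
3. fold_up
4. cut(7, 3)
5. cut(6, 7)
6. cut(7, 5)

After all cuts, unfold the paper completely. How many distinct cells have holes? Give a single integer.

Op 1 fold_up: fold axis h@16; visible region now rows[0,16) x cols[0,16) = 16x16
Op 2 fold_right: fold axis v@8; visible region now rows[0,16) x cols[8,16) = 16x8
Op 3 fold_up: fold axis h@8; visible region now rows[0,8) x cols[8,16) = 8x8
Op 4 cut(7, 3): punch at orig (7,11); cuts so far [(7, 11)]; region rows[0,8) x cols[8,16) = 8x8
Op 5 cut(6, 7): punch at orig (6,15); cuts so far [(6, 15), (7, 11)]; region rows[0,8) x cols[8,16) = 8x8
Op 6 cut(7, 5): punch at orig (7,13); cuts so far [(6, 15), (7, 11), (7, 13)]; region rows[0,8) x cols[8,16) = 8x8
Unfold 1 (reflect across h@8): 6 holes -> [(6, 15), (7, 11), (7, 13), (8, 11), (8, 13), (9, 15)]
Unfold 2 (reflect across v@8): 12 holes -> [(6, 0), (6, 15), (7, 2), (7, 4), (7, 11), (7, 13), (8, 2), (8, 4), (8, 11), (8, 13), (9, 0), (9, 15)]
Unfold 3 (reflect across h@16): 24 holes -> [(6, 0), (6, 15), (7, 2), (7, 4), (7, 11), (7, 13), (8, 2), (8, 4), (8, 11), (8, 13), (9, 0), (9, 15), (22, 0), (22, 15), (23, 2), (23, 4), (23, 11), (23, 13), (24, 2), (24, 4), (24, 11), (24, 13), (25, 0), (25, 15)]

Answer: 24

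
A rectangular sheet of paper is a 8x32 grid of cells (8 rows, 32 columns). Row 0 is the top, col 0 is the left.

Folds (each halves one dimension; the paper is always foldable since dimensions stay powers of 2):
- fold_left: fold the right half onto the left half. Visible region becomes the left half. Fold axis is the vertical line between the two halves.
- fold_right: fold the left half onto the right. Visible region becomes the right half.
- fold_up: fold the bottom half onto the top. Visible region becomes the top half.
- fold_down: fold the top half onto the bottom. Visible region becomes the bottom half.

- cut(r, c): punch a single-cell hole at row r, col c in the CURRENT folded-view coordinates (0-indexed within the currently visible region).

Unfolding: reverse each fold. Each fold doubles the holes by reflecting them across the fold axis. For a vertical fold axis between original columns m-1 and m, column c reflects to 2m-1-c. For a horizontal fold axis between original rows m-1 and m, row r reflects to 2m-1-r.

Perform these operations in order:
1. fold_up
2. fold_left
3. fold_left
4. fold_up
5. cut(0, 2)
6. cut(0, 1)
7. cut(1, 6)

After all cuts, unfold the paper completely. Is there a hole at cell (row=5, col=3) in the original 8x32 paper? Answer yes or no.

Answer: no

Derivation:
Op 1 fold_up: fold axis h@4; visible region now rows[0,4) x cols[0,32) = 4x32
Op 2 fold_left: fold axis v@16; visible region now rows[0,4) x cols[0,16) = 4x16
Op 3 fold_left: fold axis v@8; visible region now rows[0,4) x cols[0,8) = 4x8
Op 4 fold_up: fold axis h@2; visible region now rows[0,2) x cols[0,8) = 2x8
Op 5 cut(0, 2): punch at orig (0,2); cuts so far [(0, 2)]; region rows[0,2) x cols[0,8) = 2x8
Op 6 cut(0, 1): punch at orig (0,1); cuts so far [(0, 1), (0, 2)]; region rows[0,2) x cols[0,8) = 2x8
Op 7 cut(1, 6): punch at orig (1,6); cuts so far [(0, 1), (0, 2), (1, 6)]; region rows[0,2) x cols[0,8) = 2x8
Unfold 1 (reflect across h@2): 6 holes -> [(0, 1), (0, 2), (1, 6), (2, 6), (3, 1), (3, 2)]
Unfold 2 (reflect across v@8): 12 holes -> [(0, 1), (0, 2), (0, 13), (0, 14), (1, 6), (1, 9), (2, 6), (2, 9), (3, 1), (3, 2), (3, 13), (3, 14)]
Unfold 3 (reflect across v@16): 24 holes -> [(0, 1), (0, 2), (0, 13), (0, 14), (0, 17), (0, 18), (0, 29), (0, 30), (1, 6), (1, 9), (1, 22), (1, 25), (2, 6), (2, 9), (2, 22), (2, 25), (3, 1), (3, 2), (3, 13), (3, 14), (3, 17), (3, 18), (3, 29), (3, 30)]
Unfold 4 (reflect across h@4): 48 holes -> [(0, 1), (0, 2), (0, 13), (0, 14), (0, 17), (0, 18), (0, 29), (0, 30), (1, 6), (1, 9), (1, 22), (1, 25), (2, 6), (2, 9), (2, 22), (2, 25), (3, 1), (3, 2), (3, 13), (3, 14), (3, 17), (3, 18), (3, 29), (3, 30), (4, 1), (4, 2), (4, 13), (4, 14), (4, 17), (4, 18), (4, 29), (4, 30), (5, 6), (5, 9), (5, 22), (5, 25), (6, 6), (6, 9), (6, 22), (6, 25), (7, 1), (7, 2), (7, 13), (7, 14), (7, 17), (7, 18), (7, 29), (7, 30)]
Holes: [(0, 1), (0, 2), (0, 13), (0, 14), (0, 17), (0, 18), (0, 29), (0, 30), (1, 6), (1, 9), (1, 22), (1, 25), (2, 6), (2, 9), (2, 22), (2, 25), (3, 1), (3, 2), (3, 13), (3, 14), (3, 17), (3, 18), (3, 29), (3, 30), (4, 1), (4, 2), (4, 13), (4, 14), (4, 17), (4, 18), (4, 29), (4, 30), (5, 6), (5, 9), (5, 22), (5, 25), (6, 6), (6, 9), (6, 22), (6, 25), (7, 1), (7, 2), (7, 13), (7, 14), (7, 17), (7, 18), (7, 29), (7, 30)]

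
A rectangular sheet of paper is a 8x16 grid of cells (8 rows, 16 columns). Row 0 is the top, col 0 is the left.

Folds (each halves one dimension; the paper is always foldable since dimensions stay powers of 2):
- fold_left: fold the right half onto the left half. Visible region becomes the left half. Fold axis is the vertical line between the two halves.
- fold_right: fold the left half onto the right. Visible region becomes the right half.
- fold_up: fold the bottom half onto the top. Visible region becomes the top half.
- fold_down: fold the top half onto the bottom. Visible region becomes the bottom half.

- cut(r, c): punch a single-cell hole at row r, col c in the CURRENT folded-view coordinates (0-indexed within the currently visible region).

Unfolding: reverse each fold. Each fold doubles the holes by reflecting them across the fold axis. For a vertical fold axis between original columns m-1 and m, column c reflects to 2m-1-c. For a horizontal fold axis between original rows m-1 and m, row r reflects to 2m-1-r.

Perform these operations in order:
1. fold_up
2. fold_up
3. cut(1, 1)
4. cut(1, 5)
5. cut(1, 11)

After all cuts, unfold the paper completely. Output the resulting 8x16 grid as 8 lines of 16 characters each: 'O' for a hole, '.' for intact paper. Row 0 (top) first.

Answer: ................
.O...O.....O....
.O...O.....O....
................
................
.O...O.....O....
.O...O.....O....
................

Derivation:
Op 1 fold_up: fold axis h@4; visible region now rows[0,4) x cols[0,16) = 4x16
Op 2 fold_up: fold axis h@2; visible region now rows[0,2) x cols[0,16) = 2x16
Op 3 cut(1, 1): punch at orig (1,1); cuts so far [(1, 1)]; region rows[0,2) x cols[0,16) = 2x16
Op 4 cut(1, 5): punch at orig (1,5); cuts so far [(1, 1), (1, 5)]; region rows[0,2) x cols[0,16) = 2x16
Op 5 cut(1, 11): punch at orig (1,11); cuts so far [(1, 1), (1, 5), (1, 11)]; region rows[0,2) x cols[0,16) = 2x16
Unfold 1 (reflect across h@2): 6 holes -> [(1, 1), (1, 5), (1, 11), (2, 1), (2, 5), (2, 11)]
Unfold 2 (reflect across h@4): 12 holes -> [(1, 1), (1, 5), (1, 11), (2, 1), (2, 5), (2, 11), (5, 1), (5, 5), (5, 11), (6, 1), (6, 5), (6, 11)]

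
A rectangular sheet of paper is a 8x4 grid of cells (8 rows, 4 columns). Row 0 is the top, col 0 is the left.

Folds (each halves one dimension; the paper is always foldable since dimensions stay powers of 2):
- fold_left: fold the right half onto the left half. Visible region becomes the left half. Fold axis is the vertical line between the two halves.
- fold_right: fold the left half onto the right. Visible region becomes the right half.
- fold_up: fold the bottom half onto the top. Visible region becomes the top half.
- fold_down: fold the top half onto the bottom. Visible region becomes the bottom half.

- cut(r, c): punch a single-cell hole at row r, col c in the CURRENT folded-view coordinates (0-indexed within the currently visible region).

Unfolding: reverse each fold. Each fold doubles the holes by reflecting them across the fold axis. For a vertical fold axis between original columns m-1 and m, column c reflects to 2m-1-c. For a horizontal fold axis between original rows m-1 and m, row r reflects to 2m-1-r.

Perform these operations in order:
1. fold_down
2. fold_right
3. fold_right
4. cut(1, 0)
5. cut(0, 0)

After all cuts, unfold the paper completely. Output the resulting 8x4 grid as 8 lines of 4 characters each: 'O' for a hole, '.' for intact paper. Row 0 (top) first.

Answer: ....
....
OOOO
OOOO
OOOO
OOOO
....
....

Derivation:
Op 1 fold_down: fold axis h@4; visible region now rows[4,8) x cols[0,4) = 4x4
Op 2 fold_right: fold axis v@2; visible region now rows[4,8) x cols[2,4) = 4x2
Op 3 fold_right: fold axis v@3; visible region now rows[4,8) x cols[3,4) = 4x1
Op 4 cut(1, 0): punch at orig (5,3); cuts so far [(5, 3)]; region rows[4,8) x cols[3,4) = 4x1
Op 5 cut(0, 0): punch at orig (4,3); cuts so far [(4, 3), (5, 3)]; region rows[4,8) x cols[3,4) = 4x1
Unfold 1 (reflect across v@3): 4 holes -> [(4, 2), (4, 3), (5, 2), (5, 3)]
Unfold 2 (reflect across v@2): 8 holes -> [(4, 0), (4, 1), (4, 2), (4, 3), (5, 0), (5, 1), (5, 2), (5, 3)]
Unfold 3 (reflect across h@4): 16 holes -> [(2, 0), (2, 1), (2, 2), (2, 3), (3, 0), (3, 1), (3, 2), (3, 3), (4, 0), (4, 1), (4, 2), (4, 3), (5, 0), (5, 1), (5, 2), (5, 3)]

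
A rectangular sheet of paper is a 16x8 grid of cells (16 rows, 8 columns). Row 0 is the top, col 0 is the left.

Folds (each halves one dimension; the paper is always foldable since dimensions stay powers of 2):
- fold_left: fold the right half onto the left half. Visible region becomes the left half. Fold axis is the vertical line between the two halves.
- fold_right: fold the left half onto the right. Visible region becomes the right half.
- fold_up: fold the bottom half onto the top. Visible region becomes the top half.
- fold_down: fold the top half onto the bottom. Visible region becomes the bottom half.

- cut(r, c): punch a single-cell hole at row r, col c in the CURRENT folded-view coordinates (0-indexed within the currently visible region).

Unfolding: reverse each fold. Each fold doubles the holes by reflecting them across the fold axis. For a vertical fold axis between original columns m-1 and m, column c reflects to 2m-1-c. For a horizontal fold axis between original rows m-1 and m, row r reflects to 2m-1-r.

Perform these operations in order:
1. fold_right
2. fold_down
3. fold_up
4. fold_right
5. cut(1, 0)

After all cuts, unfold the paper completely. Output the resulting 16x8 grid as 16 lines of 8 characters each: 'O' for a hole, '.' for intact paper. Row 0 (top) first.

Op 1 fold_right: fold axis v@4; visible region now rows[0,16) x cols[4,8) = 16x4
Op 2 fold_down: fold axis h@8; visible region now rows[8,16) x cols[4,8) = 8x4
Op 3 fold_up: fold axis h@12; visible region now rows[8,12) x cols[4,8) = 4x4
Op 4 fold_right: fold axis v@6; visible region now rows[8,12) x cols[6,8) = 4x2
Op 5 cut(1, 0): punch at orig (9,6); cuts so far [(9, 6)]; region rows[8,12) x cols[6,8) = 4x2
Unfold 1 (reflect across v@6): 2 holes -> [(9, 5), (9, 6)]
Unfold 2 (reflect across h@12): 4 holes -> [(9, 5), (9, 6), (14, 5), (14, 6)]
Unfold 3 (reflect across h@8): 8 holes -> [(1, 5), (1, 6), (6, 5), (6, 6), (9, 5), (9, 6), (14, 5), (14, 6)]
Unfold 4 (reflect across v@4): 16 holes -> [(1, 1), (1, 2), (1, 5), (1, 6), (6, 1), (6, 2), (6, 5), (6, 6), (9, 1), (9, 2), (9, 5), (9, 6), (14, 1), (14, 2), (14, 5), (14, 6)]

Answer: ........
.OO..OO.
........
........
........
........
.OO..OO.
........
........
.OO..OO.
........
........
........
........
.OO..OO.
........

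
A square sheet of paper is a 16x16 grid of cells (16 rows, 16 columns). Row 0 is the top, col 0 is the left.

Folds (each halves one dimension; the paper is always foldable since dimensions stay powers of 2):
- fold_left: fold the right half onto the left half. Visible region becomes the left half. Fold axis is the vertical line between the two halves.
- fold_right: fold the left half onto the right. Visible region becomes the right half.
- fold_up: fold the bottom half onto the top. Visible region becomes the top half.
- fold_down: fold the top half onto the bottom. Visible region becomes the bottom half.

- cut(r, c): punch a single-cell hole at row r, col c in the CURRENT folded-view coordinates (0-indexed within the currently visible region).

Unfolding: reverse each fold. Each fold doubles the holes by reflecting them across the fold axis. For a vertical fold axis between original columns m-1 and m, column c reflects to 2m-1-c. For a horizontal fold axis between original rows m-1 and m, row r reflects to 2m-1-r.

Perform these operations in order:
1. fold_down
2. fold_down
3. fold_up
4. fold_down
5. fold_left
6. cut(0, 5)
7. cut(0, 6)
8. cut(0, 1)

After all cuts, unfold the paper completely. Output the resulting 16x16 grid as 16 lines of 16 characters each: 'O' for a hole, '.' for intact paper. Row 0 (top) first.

Answer: .O...OO..OO...O.
.O...OO..OO...O.
.O...OO..OO...O.
.O...OO..OO...O.
.O...OO..OO...O.
.O...OO..OO...O.
.O...OO..OO...O.
.O...OO..OO...O.
.O...OO..OO...O.
.O...OO..OO...O.
.O...OO..OO...O.
.O...OO..OO...O.
.O...OO..OO...O.
.O...OO..OO...O.
.O...OO..OO...O.
.O...OO..OO...O.

Derivation:
Op 1 fold_down: fold axis h@8; visible region now rows[8,16) x cols[0,16) = 8x16
Op 2 fold_down: fold axis h@12; visible region now rows[12,16) x cols[0,16) = 4x16
Op 3 fold_up: fold axis h@14; visible region now rows[12,14) x cols[0,16) = 2x16
Op 4 fold_down: fold axis h@13; visible region now rows[13,14) x cols[0,16) = 1x16
Op 5 fold_left: fold axis v@8; visible region now rows[13,14) x cols[0,8) = 1x8
Op 6 cut(0, 5): punch at orig (13,5); cuts so far [(13, 5)]; region rows[13,14) x cols[0,8) = 1x8
Op 7 cut(0, 6): punch at orig (13,6); cuts so far [(13, 5), (13, 6)]; region rows[13,14) x cols[0,8) = 1x8
Op 8 cut(0, 1): punch at orig (13,1); cuts so far [(13, 1), (13, 5), (13, 6)]; region rows[13,14) x cols[0,8) = 1x8
Unfold 1 (reflect across v@8): 6 holes -> [(13, 1), (13, 5), (13, 6), (13, 9), (13, 10), (13, 14)]
Unfold 2 (reflect across h@13): 12 holes -> [(12, 1), (12, 5), (12, 6), (12, 9), (12, 10), (12, 14), (13, 1), (13, 5), (13, 6), (13, 9), (13, 10), (13, 14)]
Unfold 3 (reflect across h@14): 24 holes -> [(12, 1), (12, 5), (12, 6), (12, 9), (12, 10), (12, 14), (13, 1), (13, 5), (13, 6), (13, 9), (13, 10), (13, 14), (14, 1), (14, 5), (14, 6), (14, 9), (14, 10), (14, 14), (15, 1), (15, 5), (15, 6), (15, 9), (15, 10), (15, 14)]
Unfold 4 (reflect across h@12): 48 holes -> [(8, 1), (8, 5), (8, 6), (8, 9), (8, 10), (8, 14), (9, 1), (9, 5), (9, 6), (9, 9), (9, 10), (9, 14), (10, 1), (10, 5), (10, 6), (10, 9), (10, 10), (10, 14), (11, 1), (11, 5), (11, 6), (11, 9), (11, 10), (11, 14), (12, 1), (12, 5), (12, 6), (12, 9), (12, 10), (12, 14), (13, 1), (13, 5), (13, 6), (13, 9), (13, 10), (13, 14), (14, 1), (14, 5), (14, 6), (14, 9), (14, 10), (14, 14), (15, 1), (15, 5), (15, 6), (15, 9), (15, 10), (15, 14)]
Unfold 5 (reflect across h@8): 96 holes -> [(0, 1), (0, 5), (0, 6), (0, 9), (0, 10), (0, 14), (1, 1), (1, 5), (1, 6), (1, 9), (1, 10), (1, 14), (2, 1), (2, 5), (2, 6), (2, 9), (2, 10), (2, 14), (3, 1), (3, 5), (3, 6), (3, 9), (3, 10), (3, 14), (4, 1), (4, 5), (4, 6), (4, 9), (4, 10), (4, 14), (5, 1), (5, 5), (5, 6), (5, 9), (5, 10), (5, 14), (6, 1), (6, 5), (6, 6), (6, 9), (6, 10), (6, 14), (7, 1), (7, 5), (7, 6), (7, 9), (7, 10), (7, 14), (8, 1), (8, 5), (8, 6), (8, 9), (8, 10), (8, 14), (9, 1), (9, 5), (9, 6), (9, 9), (9, 10), (9, 14), (10, 1), (10, 5), (10, 6), (10, 9), (10, 10), (10, 14), (11, 1), (11, 5), (11, 6), (11, 9), (11, 10), (11, 14), (12, 1), (12, 5), (12, 6), (12, 9), (12, 10), (12, 14), (13, 1), (13, 5), (13, 6), (13, 9), (13, 10), (13, 14), (14, 1), (14, 5), (14, 6), (14, 9), (14, 10), (14, 14), (15, 1), (15, 5), (15, 6), (15, 9), (15, 10), (15, 14)]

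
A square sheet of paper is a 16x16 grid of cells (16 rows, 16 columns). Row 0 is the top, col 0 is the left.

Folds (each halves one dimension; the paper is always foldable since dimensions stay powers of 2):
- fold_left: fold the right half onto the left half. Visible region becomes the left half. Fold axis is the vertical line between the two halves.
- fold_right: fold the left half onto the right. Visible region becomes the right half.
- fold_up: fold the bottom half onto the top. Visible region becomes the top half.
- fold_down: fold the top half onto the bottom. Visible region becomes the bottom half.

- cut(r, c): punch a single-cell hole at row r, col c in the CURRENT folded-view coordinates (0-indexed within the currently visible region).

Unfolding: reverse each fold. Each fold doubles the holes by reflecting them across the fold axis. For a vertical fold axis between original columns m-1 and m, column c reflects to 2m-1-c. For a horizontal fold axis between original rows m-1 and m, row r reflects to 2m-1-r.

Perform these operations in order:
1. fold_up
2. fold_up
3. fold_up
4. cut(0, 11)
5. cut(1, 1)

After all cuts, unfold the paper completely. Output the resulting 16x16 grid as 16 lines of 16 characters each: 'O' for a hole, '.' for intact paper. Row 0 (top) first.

Answer: ...........O....
.O..............
.O..............
...........O....
...........O....
.O..............
.O..............
...........O....
...........O....
.O..............
.O..............
...........O....
...........O....
.O..............
.O..............
...........O....

Derivation:
Op 1 fold_up: fold axis h@8; visible region now rows[0,8) x cols[0,16) = 8x16
Op 2 fold_up: fold axis h@4; visible region now rows[0,4) x cols[0,16) = 4x16
Op 3 fold_up: fold axis h@2; visible region now rows[0,2) x cols[0,16) = 2x16
Op 4 cut(0, 11): punch at orig (0,11); cuts so far [(0, 11)]; region rows[0,2) x cols[0,16) = 2x16
Op 5 cut(1, 1): punch at orig (1,1); cuts so far [(0, 11), (1, 1)]; region rows[0,2) x cols[0,16) = 2x16
Unfold 1 (reflect across h@2): 4 holes -> [(0, 11), (1, 1), (2, 1), (3, 11)]
Unfold 2 (reflect across h@4): 8 holes -> [(0, 11), (1, 1), (2, 1), (3, 11), (4, 11), (5, 1), (6, 1), (7, 11)]
Unfold 3 (reflect across h@8): 16 holes -> [(0, 11), (1, 1), (2, 1), (3, 11), (4, 11), (5, 1), (6, 1), (7, 11), (8, 11), (9, 1), (10, 1), (11, 11), (12, 11), (13, 1), (14, 1), (15, 11)]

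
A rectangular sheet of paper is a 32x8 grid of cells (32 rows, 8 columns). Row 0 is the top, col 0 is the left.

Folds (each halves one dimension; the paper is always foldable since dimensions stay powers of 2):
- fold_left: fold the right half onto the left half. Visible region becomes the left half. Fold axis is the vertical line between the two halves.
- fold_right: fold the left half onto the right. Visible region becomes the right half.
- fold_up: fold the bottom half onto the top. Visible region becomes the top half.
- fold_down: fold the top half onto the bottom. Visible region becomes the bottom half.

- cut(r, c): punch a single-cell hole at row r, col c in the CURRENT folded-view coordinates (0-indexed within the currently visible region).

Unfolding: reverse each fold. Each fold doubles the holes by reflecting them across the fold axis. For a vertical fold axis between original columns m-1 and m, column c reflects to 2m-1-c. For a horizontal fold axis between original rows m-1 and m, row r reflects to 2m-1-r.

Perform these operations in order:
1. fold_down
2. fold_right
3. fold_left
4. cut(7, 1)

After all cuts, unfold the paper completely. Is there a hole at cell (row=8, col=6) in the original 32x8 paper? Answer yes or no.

Op 1 fold_down: fold axis h@16; visible region now rows[16,32) x cols[0,8) = 16x8
Op 2 fold_right: fold axis v@4; visible region now rows[16,32) x cols[4,8) = 16x4
Op 3 fold_left: fold axis v@6; visible region now rows[16,32) x cols[4,6) = 16x2
Op 4 cut(7, 1): punch at orig (23,5); cuts so far [(23, 5)]; region rows[16,32) x cols[4,6) = 16x2
Unfold 1 (reflect across v@6): 2 holes -> [(23, 5), (23, 6)]
Unfold 2 (reflect across v@4): 4 holes -> [(23, 1), (23, 2), (23, 5), (23, 6)]
Unfold 3 (reflect across h@16): 8 holes -> [(8, 1), (8, 2), (8, 5), (8, 6), (23, 1), (23, 2), (23, 5), (23, 6)]
Holes: [(8, 1), (8, 2), (8, 5), (8, 6), (23, 1), (23, 2), (23, 5), (23, 6)]

Answer: yes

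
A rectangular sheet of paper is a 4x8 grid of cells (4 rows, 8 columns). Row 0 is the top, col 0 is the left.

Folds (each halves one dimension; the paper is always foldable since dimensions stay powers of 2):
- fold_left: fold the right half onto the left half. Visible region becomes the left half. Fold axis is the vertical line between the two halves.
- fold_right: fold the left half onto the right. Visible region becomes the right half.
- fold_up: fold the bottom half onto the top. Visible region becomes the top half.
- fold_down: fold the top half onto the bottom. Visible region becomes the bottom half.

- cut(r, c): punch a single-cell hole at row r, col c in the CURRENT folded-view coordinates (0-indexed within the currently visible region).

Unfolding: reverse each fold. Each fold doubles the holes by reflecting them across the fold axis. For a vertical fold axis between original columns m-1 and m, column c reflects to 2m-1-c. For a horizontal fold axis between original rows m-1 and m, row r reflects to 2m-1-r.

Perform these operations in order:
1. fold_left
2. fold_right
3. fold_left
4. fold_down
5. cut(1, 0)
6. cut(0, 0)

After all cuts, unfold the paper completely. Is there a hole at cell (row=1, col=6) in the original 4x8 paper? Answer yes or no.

Op 1 fold_left: fold axis v@4; visible region now rows[0,4) x cols[0,4) = 4x4
Op 2 fold_right: fold axis v@2; visible region now rows[0,4) x cols[2,4) = 4x2
Op 3 fold_left: fold axis v@3; visible region now rows[0,4) x cols[2,3) = 4x1
Op 4 fold_down: fold axis h@2; visible region now rows[2,4) x cols[2,3) = 2x1
Op 5 cut(1, 0): punch at orig (3,2); cuts so far [(3, 2)]; region rows[2,4) x cols[2,3) = 2x1
Op 6 cut(0, 0): punch at orig (2,2); cuts so far [(2, 2), (3, 2)]; region rows[2,4) x cols[2,3) = 2x1
Unfold 1 (reflect across h@2): 4 holes -> [(0, 2), (1, 2), (2, 2), (3, 2)]
Unfold 2 (reflect across v@3): 8 holes -> [(0, 2), (0, 3), (1, 2), (1, 3), (2, 2), (2, 3), (3, 2), (3, 3)]
Unfold 3 (reflect across v@2): 16 holes -> [(0, 0), (0, 1), (0, 2), (0, 3), (1, 0), (1, 1), (1, 2), (1, 3), (2, 0), (2, 1), (2, 2), (2, 3), (3, 0), (3, 1), (3, 2), (3, 3)]
Unfold 4 (reflect across v@4): 32 holes -> [(0, 0), (0, 1), (0, 2), (0, 3), (0, 4), (0, 5), (0, 6), (0, 7), (1, 0), (1, 1), (1, 2), (1, 3), (1, 4), (1, 5), (1, 6), (1, 7), (2, 0), (2, 1), (2, 2), (2, 3), (2, 4), (2, 5), (2, 6), (2, 7), (3, 0), (3, 1), (3, 2), (3, 3), (3, 4), (3, 5), (3, 6), (3, 7)]
Holes: [(0, 0), (0, 1), (0, 2), (0, 3), (0, 4), (0, 5), (0, 6), (0, 7), (1, 0), (1, 1), (1, 2), (1, 3), (1, 4), (1, 5), (1, 6), (1, 7), (2, 0), (2, 1), (2, 2), (2, 3), (2, 4), (2, 5), (2, 6), (2, 7), (3, 0), (3, 1), (3, 2), (3, 3), (3, 4), (3, 5), (3, 6), (3, 7)]

Answer: yes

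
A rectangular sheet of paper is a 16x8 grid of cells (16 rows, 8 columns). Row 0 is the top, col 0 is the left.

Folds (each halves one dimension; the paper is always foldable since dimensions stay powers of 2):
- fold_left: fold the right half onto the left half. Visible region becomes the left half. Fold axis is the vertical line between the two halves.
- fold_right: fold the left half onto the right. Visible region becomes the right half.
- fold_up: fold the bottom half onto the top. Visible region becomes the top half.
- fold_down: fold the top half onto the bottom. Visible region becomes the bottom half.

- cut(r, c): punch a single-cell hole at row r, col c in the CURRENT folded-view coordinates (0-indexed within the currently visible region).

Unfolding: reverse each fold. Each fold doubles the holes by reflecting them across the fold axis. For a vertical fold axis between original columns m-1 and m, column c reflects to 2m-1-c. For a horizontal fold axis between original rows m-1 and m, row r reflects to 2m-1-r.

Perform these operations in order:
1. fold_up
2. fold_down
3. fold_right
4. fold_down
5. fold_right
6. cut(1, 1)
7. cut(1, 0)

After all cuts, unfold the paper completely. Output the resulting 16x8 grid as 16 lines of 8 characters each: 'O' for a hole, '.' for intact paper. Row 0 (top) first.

Answer: OOOOOOOO
........
........
OOOOOOOO
OOOOOOOO
........
........
OOOOOOOO
OOOOOOOO
........
........
OOOOOOOO
OOOOOOOO
........
........
OOOOOOOO

Derivation:
Op 1 fold_up: fold axis h@8; visible region now rows[0,8) x cols[0,8) = 8x8
Op 2 fold_down: fold axis h@4; visible region now rows[4,8) x cols[0,8) = 4x8
Op 3 fold_right: fold axis v@4; visible region now rows[4,8) x cols[4,8) = 4x4
Op 4 fold_down: fold axis h@6; visible region now rows[6,8) x cols[4,8) = 2x4
Op 5 fold_right: fold axis v@6; visible region now rows[6,8) x cols[6,8) = 2x2
Op 6 cut(1, 1): punch at orig (7,7); cuts so far [(7, 7)]; region rows[6,8) x cols[6,8) = 2x2
Op 7 cut(1, 0): punch at orig (7,6); cuts so far [(7, 6), (7, 7)]; region rows[6,8) x cols[6,8) = 2x2
Unfold 1 (reflect across v@6): 4 holes -> [(7, 4), (7, 5), (7, 6), (7, 7)]
Unfold 2 (reflect across h@6): 8 holes -> [(4, 4), (4, 5), (4, 6), (4, 7), (7, 4), (7, 5), (7, 6), (7, 7)]
Unfold 3 (reflect across v@4): 16 holes -> [(4, 0), (4, 1), (4, 2), (4, 3), (4, 4), (4, 5), (4, 6), (4, 7), (7, 0), (7, 1), (7, 2), (7, 3), (7, 4), (7, 5), (7, 6), (7, 7)]
Unfold 4 (reflect across h@4): 32 holes -> [(0, 0), (0, 1), (0, 2), (0, 3), (0, 4), (0, 5), (0, 6), (0, 7), (3, 0), (3, 1), (3, 2), (3, 3), (3, 4), (3, 5), (3, 6), (3, 7), (4, 0), (4, 1), (4, 2), (4, 3), (4, 4), (4, 5), (4, 6), (4, 7), (7, 0), (7, 1), (7, 2), (7, 3), (7, 4), (7, 5), (7, 6), (7, 7)]
Unfold 5 (reflect across h@8): 64 holes -> [(0, 0), (0, 1), (0, 2), (0, 3), (0, 4), (0, 5), (0, 6), (0, 7), (3, 0), (3, 1), (3, 2), (3, 3), (3, 4), (3, 5), (3, 6), (3, 7), (4, 0), (4, 1), (4, 2), (4, 3), (4, 4), (4, 5), (4, 6), (4, 7), (7, 0), (7, 1), (7, 2), (7, 3), (7, 4), (7, 5), (7, 6), (7, 7), (8, 0), (8, 1), (8, 2), (8, 3), (8, 4), (8, 5), (8, 6), (8, 7), (11, 0), (11, 1), (11, 2), (11, 3), (11, 4), (11, 5), (11, 6), (11, 7), (12, 0), (12, 1), (12, 2), (12, 3), (12, 4), (12, 5), (12, 6), (12, 7), (15, 0), (15, 1), (15, 2), (15, 3), (15, 4), (15, 5), (15, 6), (15, 7)]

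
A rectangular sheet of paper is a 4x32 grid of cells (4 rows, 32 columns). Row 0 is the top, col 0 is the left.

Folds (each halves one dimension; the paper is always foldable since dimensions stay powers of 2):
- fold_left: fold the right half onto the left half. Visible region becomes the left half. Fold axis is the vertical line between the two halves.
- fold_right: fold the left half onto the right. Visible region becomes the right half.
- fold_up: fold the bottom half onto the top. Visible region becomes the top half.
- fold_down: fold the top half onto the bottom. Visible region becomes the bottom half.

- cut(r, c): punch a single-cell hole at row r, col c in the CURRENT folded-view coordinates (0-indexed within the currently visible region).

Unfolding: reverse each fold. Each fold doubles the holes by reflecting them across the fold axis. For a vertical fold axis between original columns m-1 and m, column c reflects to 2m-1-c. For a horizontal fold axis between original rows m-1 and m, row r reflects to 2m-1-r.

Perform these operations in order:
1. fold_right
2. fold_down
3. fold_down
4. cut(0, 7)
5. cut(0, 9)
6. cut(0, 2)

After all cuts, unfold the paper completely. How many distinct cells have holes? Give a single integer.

Op 1 fold_right: fold axis v@16; visible region now rows[0,4) x cols[16,32) = 4x16
Op 2 fold_down: fold axis h@2; visible region now rows[2,4) x cols[16,32) = 2x16
Op 3 fold_down: fold axis h@3; visible region now rows[3,4) x cols[16,32) = 1x16
Op 4 cut(0, 7): punch at orig (3,23); cuts so far [(3, 23)]; region rows[3,4) x cols[16,32) = 1x16
Op 5 cut(0, 9): punch at orig (3,25); cuts so far [(3, 23), (3, 25)]; region rows[3,4) x cols[16,32) = 1x16
Op 6 cut(0, 2): punch at orig (3,18); cuts so far [(3, 18), (3, 23), (3, 25)]; region rows[3,4) x cols[16,32) = 1x16
Unfold 1 (reflect across h@3): 6 holes -> [(2, 18), (2, 23), (2, 25), (3, 18), (3, 23), (3, 25)]
Unfold 2 (reflect across h@2): 12 holes -> [(0, 18), (0, 23), (0, 25), (1, 18), (1, 23), (1, 25), (2, 18), (2, 23), (2, 25), (3, 18), (3, 23), (3, 25)]
Unfold 3 (reflect across v@16): 24 holes -> [(0, 6), (0, 8), (0, 13), (0, 18), (0, 23), (0, 25), (1, 6), (1, 8), (1, 13), (1, 18), (1, 23), (1, 25), (2, 6), (2, 8), (2, 13), (2, 18), (2, 23), (2, 25), (3, 6), (3, 8), (3, 13), (3, 18), (3, 23), (3, 25)]

Answer: 24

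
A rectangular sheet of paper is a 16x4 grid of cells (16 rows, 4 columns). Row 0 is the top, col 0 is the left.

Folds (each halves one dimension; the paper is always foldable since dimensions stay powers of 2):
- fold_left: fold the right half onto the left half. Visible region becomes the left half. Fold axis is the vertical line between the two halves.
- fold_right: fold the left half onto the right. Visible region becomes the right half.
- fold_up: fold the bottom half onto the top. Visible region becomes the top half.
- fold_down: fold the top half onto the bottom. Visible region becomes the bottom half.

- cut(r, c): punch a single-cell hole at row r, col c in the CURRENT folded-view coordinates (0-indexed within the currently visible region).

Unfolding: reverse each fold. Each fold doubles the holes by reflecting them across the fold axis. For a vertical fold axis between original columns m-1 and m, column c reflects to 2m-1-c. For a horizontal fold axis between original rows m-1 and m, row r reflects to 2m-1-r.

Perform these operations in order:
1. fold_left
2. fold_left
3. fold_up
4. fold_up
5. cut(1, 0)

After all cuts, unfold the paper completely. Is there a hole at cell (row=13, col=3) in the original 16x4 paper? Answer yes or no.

Op 1 fold_left: fold axis v@2; visible region now rows[0,16) x cols[0,2) = 16x2
Op 2 fold_left: fold axis v@1; visible region now rows[0,16) x cols[0,1) = 16x1
Op 3 fold_up: fold axis h@8; visible region now rows[0,8) x cols[0,1) = 8x1
Op 4 fold_up: fold axis h@4; visible region now rows[0,4) x cols[0,1) = 4x1
Op 5 cut(1, 0): punch at orig (1,0); cuts so far [(1, 0)]; region rows[0,4) x cols[0,1) = 4x1
Unfold 1 (reflect across h@4): 2 holes -> [(1, 0), (6, 0)]
Unfold 2 (reflect across h@8): 4 holes -> [(1, 0), (6, 0), (9, 0), (14, 0)]
Unfold 3 (reflect across v@1): 8 holes -> [(1, 0), (1, 1), (6, 0), (6, 1), (9, 0), (9, 1), (14, 0), (14, 1)]
Unfold 4 (reflect across v@2): 16 holes -> [(1, 0), (1, 1), (1, 2), (1, 3), (6, 0), (6, 1), (6, 2), (6, 3), (9, 0), (9, 1), (9, 2), (9, 3), (14, 0), (14, 1), (14, 2), (14, 3)]
Holes: [(1, 0), (1, 1), (1, 2), (1, 3), (6, 0), (6, 1), (6, 2), (6, 3), (9, 0), (9, 1), (9, 2), (9, 3), (14, 0), (14, 1), (14, 2), (14, 3)]

Answer: no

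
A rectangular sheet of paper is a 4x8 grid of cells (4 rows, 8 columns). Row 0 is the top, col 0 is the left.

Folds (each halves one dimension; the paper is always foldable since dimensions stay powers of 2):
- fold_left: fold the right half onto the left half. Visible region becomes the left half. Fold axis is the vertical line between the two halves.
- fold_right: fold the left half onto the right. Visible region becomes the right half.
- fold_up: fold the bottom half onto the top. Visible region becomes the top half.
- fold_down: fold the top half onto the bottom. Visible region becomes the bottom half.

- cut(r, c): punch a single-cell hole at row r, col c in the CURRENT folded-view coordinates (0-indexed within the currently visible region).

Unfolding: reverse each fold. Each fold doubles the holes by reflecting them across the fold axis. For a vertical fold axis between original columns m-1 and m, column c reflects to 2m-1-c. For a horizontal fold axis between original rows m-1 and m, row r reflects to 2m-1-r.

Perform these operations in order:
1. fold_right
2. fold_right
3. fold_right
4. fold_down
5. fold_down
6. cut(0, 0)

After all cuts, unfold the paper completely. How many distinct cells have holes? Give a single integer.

Answer: 32

Derivation:
Op 1 fold_right: fold axis v@4; visible region now rows[0,4) x cols[4,8) = 4x4
Op 2 fold_right: fold axis v@6; visible region now rows[0,4) x cols[6,8) = 4x2
Op 3 fold_right: fold axis v@7; visible region now rows[0,4) x cols[7,8) = 4x1
Op 4 fold_down: fold axis h@2; visible region now rows[2,4) x cols[7,8) = 2x1
Op 5 fold_down: fold axis h@3; visible region now rows[3,4) x cols[7,8) = 1x1
Op 6 cut(0, 0): punch at orig (3,7); cuts so far [(3, 7)]; region rows[3,4) x cols[7,8) = 1x1
Unfold 1 (reflect across h@3): 2 holes -> [(2, 7), (3, 7)]
Unfold 2 (reflect across h@2): 4 holes -> [(0, 7), (1, 7), (2, 7), (3, 7)]
Unfold 3 (reflect across v@7): 8 holes -> [(0, 6), (0, 7), (1, 6), (1, 7), (2, 6), (2, 7), (3, 6), (3, 7)]
Unfold 4 (reflect across v@6): 16 holes -> [(0, 4), (0, 5), (0, 6), (0, 7), (1, 4), (1, 5), (1, 6), (1, 7), (2, 4), (2, 5), (2, 6), (2, 7), (3, 4), (3, 5), (3, 6), (3, 7)]
Unfold 5 (reflect across v@4): 32 holes -> [(0, 0), (0, 1), (0, 2), (0, 3), (0, 4), (0, 5), (0, 6), (0, 7), (1, 0), (1, 1), (1, 2), (1, 3), (1, 4), (1, 5), (1, 6), (1, 7), (2, 0), (2, 1), (2, 2), (2, 3), (2, 4), (2, 5), (2, 6), (2, 7), (3, 0), (3, 1), (3, 2), (3, 3), (3, 4), (3, 5), (3, 6), (3, 7)]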